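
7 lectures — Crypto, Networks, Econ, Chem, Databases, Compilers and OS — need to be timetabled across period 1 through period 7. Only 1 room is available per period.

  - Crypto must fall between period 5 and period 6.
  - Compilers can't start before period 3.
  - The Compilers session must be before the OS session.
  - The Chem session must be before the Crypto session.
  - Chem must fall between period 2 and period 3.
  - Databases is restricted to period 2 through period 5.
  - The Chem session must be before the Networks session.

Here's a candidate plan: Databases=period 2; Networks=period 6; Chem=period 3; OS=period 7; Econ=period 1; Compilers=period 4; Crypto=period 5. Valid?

Valid

Databases is restricted to period 2 through period 5 — holds.
Crypto must fall between period 5 and period 6 — holds.
Only 1 room is available per period — holds.
The Compilers session must be before the OS session — holds.
The Chem session must be before the Networks session — holds.
The Chem session must be before the Crypto session — holds.
Chem must fall between period 2 and period 3 — holds.
Compilers can't start before period 3 — holds.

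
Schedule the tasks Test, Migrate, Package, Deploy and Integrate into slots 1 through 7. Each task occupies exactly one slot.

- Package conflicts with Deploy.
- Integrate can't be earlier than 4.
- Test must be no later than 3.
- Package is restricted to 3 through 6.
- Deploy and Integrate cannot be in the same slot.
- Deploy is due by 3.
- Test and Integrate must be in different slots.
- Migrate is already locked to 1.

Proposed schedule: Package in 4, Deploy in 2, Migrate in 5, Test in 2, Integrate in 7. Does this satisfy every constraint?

Invalid. Migrate is already locked to 1.

Package is restricted to 3 through 6 — holds.
Deploy and Integrate cannot be in the same slot — holds.
Test and Integrate must be in different slots — holds.
Deploy is due by 3 — holds.
Integrate can't be earlier than 4 — holds.
Test must be no later than 3 — holds.
Package conflicts with Deploy — holds.
Migrate is already locked to 1 — violated.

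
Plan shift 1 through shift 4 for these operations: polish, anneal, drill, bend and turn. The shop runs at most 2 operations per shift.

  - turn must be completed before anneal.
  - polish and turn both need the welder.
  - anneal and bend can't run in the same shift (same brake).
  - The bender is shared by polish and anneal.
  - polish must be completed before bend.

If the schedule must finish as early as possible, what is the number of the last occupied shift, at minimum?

The precedence chain requires at least 2 distinct shifts.
With at most 2 per shift and 5 operations, at least 3 shifts are needed.
3 works (last occupied shift: shift 3): for example drill=shift 1; bend=shift 2; turn=shift 2; anneal=shift 3; polish=shift 1.

3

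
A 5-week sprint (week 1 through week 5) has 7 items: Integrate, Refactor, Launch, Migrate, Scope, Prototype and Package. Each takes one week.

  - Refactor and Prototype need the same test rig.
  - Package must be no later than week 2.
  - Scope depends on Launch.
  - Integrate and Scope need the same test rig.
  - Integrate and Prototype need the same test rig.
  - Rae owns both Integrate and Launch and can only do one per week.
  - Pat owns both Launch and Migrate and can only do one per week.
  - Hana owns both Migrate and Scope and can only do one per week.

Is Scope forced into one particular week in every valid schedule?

Scope can be week 2 (e.g. Refactor=week 1; Package=week 1; Integrate=week 3; Scope=week 2; Launch=week 1; Migrate=week 3; Prototype=week 2) or week 3 (e.g. Migrate in week 2; Integrate in week 2; Prototype in week 3; Package in week 1; Scope in week 3; Launch in week 1; Refactor in week 1).

No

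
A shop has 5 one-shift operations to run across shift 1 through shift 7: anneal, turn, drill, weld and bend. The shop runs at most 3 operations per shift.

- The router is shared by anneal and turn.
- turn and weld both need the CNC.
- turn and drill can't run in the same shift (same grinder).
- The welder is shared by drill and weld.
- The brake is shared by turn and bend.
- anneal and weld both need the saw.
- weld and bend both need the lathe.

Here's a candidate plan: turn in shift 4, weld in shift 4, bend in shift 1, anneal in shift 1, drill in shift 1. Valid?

The welder is shared by drill and weld — holds.
turn and drill can't run in the same shift (same grinder) — holds.
The shop runs at most 3 operations per shift — holds.
The router is shared by anneal and turn — holds.
turn and weld both need the CNC — violated.
anneal and weld both need the saw — holds.
The brake is shared by turn and bend — holds.
weld and bend both need the lathe — holds.

No — it violates: turn and weld both need the CNC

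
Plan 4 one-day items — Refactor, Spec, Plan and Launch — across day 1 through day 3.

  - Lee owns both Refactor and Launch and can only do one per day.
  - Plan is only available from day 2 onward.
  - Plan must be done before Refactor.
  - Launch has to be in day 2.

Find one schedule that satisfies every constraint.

Plan=day 2, Launch=day 2, Refactor=day 3, Spec=day 1

Checking: Plan(day 2) before Refactor(day 3); Refactor(day 3) != Launch(day 2); Launch=day 2 in [day 2,day 2]; Plan=day 2 in [day 2,day 3].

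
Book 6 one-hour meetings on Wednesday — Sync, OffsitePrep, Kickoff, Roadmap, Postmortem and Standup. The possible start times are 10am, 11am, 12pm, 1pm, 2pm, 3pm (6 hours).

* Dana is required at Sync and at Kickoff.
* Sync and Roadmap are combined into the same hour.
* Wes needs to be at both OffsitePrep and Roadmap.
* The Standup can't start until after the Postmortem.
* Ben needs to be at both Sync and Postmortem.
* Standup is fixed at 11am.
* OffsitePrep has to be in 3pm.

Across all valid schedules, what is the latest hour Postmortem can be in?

Downstream work caps Postmortem at 10am.
Postmortem at 10am is achievable: Sync in 11am; Kickoff in 10am; Postmortem in 10am; Standup in 11am; Roadmap in 11am; OffsitePrep in 3pm.

10am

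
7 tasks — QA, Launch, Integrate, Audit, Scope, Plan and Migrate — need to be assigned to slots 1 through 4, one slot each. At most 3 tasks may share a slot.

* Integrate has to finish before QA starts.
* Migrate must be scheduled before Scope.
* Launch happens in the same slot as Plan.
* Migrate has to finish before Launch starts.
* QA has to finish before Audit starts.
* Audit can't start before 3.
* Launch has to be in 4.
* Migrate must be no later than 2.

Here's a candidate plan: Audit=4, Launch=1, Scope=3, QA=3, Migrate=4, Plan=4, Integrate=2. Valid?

Invalid. Migrate has to finish before Launch starts.

Audit can't start before 3 — holds.
At most 3 tasks may share a slot — holds.
QA has to finish before Audit starts — holds.
Migrate has to finish before Launch starts — violated.
Migrate must be no later than 2 — violated.
Launch happens in the same slot as Plan — violated.
Integrate has to finish before QA starts — holds.
Migrate must be scheduled before Scope — violated.
Launch has to be in 4 — violated.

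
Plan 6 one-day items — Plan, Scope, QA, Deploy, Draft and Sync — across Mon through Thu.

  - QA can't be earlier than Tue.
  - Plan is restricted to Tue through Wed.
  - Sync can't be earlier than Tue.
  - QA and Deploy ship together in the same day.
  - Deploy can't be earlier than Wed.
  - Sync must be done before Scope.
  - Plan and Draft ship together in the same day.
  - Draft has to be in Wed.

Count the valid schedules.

6

Splitting on Scope: it can be Wed (2), Thu (4). Listing each branch's schedules as (Plan, QA, Deploy, Draft, Sync):
Scope=Wed: (Wed,Wed,Wed,Wed,Tue) (Wed,Thu,Thu,Wed,Tue) — 2.
Scope=Thu: (Wed,Wed,Wed,Wed,Tue) (Wed,Wed,Wed,Wed,Wed) (Wed,Thu,Thu,Wed,Tue) (Wed,Thu,Thu,Wed,Wed) — 4.
Summing: 2 + 4 = 6.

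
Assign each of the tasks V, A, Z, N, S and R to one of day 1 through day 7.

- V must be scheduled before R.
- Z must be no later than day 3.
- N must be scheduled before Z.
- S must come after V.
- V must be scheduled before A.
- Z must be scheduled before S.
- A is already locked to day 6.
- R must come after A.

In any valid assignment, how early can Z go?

Precedence pushes Z to at least day 2; Z's own window allows nothing later than day 3.
Z at day 2 is achievable: A=day 6, V=day 1, Z=day 2, N=day 1, S=day 3, R=day 7.

day 2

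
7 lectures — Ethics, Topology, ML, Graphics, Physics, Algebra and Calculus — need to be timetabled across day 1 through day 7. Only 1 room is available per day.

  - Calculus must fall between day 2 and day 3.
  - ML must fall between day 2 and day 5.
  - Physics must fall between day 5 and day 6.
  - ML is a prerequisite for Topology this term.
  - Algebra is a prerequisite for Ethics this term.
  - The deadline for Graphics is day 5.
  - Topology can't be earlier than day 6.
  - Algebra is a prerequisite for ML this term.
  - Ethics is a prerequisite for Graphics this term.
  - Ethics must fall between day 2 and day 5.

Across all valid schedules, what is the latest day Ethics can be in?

day 4

Ethics is available from day 2; Ethics's own window allows nothing later than day 5; downstream work caps Ethics at day 4.
Ethics at day 4 is achievable: Physics -> day 6; Algebra -> day 1; Topology -> day 7; Calculus -> day 2; ML -> day 3; Graphics -> day 5; Ethics -> day 4.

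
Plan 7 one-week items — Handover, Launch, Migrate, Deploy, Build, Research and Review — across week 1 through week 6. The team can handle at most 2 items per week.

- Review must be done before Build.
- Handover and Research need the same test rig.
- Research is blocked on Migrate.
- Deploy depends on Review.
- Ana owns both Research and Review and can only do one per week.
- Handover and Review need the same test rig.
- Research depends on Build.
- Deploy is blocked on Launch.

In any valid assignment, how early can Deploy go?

week 2

Precedence pushes Deploy to at least week 2.
Deploy at week 2 is achievable: Launch -> week 1, Research -> week 4, Build -> week 2, Migrate -> week 3, Deploy -> week 2, Review -> week 1, Handover -> week 3.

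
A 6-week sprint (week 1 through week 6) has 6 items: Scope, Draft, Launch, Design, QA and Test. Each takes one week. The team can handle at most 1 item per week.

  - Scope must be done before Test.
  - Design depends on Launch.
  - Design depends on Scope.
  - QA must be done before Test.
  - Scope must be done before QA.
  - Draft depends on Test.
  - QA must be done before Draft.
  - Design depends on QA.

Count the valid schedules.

12

Splitting on Scope: it can be week 1 (9), week 2 (3). Listing each branch's schedules as (Draft, Launch, Design, QA, Test) by week number:
Scope=week 1: (4,5,6,2,3) (5,2,6,3,4) (5,3,6,2,4) (5,4,6,2,3) (6,2,4,3,5) (6,2,5,3,4) (6,3,4,2,5) (6,3,5,2,4) (6,4,5,2,3) — 9.
Scope=week 2: (5,1,6,3,4) (6,1,4,3,5) (6,1,5,3,4) — 3.
Summing: 9 + 3 = 12.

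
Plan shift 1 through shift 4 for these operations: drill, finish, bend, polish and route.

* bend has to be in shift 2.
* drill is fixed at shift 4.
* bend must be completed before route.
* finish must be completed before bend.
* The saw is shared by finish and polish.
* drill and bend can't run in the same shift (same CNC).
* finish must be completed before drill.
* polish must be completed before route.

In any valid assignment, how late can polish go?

shift 3

Downstream work caps polish at shift 3.
polish at shift 3 is achievable: finish -> shift 1; route -> shift 4; bend -> shift 2; polish -> shift 3; drill -> shift 4.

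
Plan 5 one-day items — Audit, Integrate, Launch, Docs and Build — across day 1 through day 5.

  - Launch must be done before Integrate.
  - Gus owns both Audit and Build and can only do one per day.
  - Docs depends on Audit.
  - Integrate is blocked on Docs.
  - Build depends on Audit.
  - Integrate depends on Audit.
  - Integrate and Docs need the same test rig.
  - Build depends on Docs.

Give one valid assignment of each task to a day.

Launch in day 1, Docs in day 2, Audit in day 1, Build in day 3, Integrate in day 3

Checking: Launch(day 1) before Integrate(day 3); Audit(day 1) before Integrate(day 3); Docs(day 2) before Build(day 3); Docs(day 2) before Integrate(day 3); Audit(day 1) before Docs(day 2); Audit(day 1) before Build(day 3); Integrate(day 3) != Docs(day 2); Audit(day 1) != Build(day 3).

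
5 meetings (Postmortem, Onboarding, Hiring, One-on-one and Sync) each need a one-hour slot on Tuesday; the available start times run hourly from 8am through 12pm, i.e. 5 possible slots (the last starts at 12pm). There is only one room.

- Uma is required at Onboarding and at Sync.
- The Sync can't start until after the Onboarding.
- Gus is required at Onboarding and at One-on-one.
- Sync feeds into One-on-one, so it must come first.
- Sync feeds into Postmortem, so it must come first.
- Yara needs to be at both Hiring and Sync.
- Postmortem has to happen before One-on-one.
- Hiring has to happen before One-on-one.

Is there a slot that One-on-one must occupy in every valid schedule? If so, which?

12pm

Precedence pushes One-on-one to at least 11am.
So One-on-one is pinned to 12pm.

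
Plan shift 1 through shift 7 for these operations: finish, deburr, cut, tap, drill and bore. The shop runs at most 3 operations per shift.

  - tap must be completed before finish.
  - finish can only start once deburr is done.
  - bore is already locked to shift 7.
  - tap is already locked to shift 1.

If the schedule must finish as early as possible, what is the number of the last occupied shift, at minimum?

The precedence chain requires at least 2 distinct shifts.
With at most 3 per shift and 6 operations, at least 2 shifts are needed.
bore can't be placed before shift 7, so the schedule must run through at least shift 7.
7 works (last occupied shift: shift 7): for example bore in shift 7; finish in shift 2; deburr in shift 1; tap in shift 1; drill in shift 2; cut in shift 1.

7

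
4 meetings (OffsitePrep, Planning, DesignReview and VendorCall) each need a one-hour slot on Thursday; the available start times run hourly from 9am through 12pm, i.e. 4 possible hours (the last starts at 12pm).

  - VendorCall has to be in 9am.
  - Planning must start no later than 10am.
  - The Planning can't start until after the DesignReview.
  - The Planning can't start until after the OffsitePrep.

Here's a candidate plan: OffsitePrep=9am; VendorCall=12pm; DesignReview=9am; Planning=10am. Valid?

Invalid. VendorCall has to be in 9am.

Planning must start no later than 10am — holds.
The Planning can't start until after the DesignReview — holds.
The Planning can't start until after the OffsitePrep — holds.
VendorCall has to be in 9am — violated.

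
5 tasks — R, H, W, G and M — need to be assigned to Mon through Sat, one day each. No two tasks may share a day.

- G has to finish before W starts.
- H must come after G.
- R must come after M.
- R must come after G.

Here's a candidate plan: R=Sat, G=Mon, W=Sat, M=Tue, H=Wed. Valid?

No two tasks may share a day — violated.
R must come after G — holds.
H must come after G — holds.
G has to finish before W starts — holds.
R must come after M — holds.

No — it violates: No two tasks may share a day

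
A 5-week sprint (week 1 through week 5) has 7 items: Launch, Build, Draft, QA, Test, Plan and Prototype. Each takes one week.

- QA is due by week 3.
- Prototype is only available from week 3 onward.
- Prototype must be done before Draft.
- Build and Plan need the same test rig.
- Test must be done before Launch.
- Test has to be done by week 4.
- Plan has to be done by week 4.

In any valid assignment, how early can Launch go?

week 2

Precedence pushes Launch to at least week 2.
Launch at week 2 is achievable: Prototype=week 3, Test=week 1, QA=week 1, Launch=week 2, Plan=week 1, Draft=week 4, Build=week 2.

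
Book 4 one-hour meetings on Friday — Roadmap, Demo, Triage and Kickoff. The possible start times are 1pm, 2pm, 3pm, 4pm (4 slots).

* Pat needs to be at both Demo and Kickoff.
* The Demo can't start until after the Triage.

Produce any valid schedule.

Roadmap=1pm, Kickoff=1pm, Demo=2pm, Triage=1pm

Checking: Triage(1pm) before Demo(2pm); Demo(2pm) != Kickoff(1pm).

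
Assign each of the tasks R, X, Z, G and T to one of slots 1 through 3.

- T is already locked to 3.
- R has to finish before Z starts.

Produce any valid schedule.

T in 3, G in 1, X in 1, Z in 2, R in 1

Checking: R(1) before Z(2); T=3 in [3,3].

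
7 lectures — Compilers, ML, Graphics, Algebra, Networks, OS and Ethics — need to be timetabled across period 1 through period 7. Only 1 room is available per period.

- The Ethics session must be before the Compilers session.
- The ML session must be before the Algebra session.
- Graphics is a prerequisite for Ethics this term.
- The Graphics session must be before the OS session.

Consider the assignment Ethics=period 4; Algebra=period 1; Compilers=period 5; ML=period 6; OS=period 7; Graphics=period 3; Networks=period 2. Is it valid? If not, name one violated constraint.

No — it violates: The ML session must be before the Algebra session

Graphics is a prerequisite for Ethics this term — holds.
The ML session must be before the Algebra session — violated.
The Graphics session must be before the OS session — holds.
Only 1 room is available per period — holds.
The Ethics session must be before the Compilers session — holds.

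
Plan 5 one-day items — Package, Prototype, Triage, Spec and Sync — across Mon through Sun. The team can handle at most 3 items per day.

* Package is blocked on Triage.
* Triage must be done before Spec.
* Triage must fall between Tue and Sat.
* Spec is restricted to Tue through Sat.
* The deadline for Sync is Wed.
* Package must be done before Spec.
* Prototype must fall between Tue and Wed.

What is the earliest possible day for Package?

Wed

Precedence pushes Package to at least Wed; downstream work caps Package at Fri.
Package at Wed is achievable: Prototype in Tue, Package in Wed, Triage in Tue, Spec in Thu, Sync in Mon.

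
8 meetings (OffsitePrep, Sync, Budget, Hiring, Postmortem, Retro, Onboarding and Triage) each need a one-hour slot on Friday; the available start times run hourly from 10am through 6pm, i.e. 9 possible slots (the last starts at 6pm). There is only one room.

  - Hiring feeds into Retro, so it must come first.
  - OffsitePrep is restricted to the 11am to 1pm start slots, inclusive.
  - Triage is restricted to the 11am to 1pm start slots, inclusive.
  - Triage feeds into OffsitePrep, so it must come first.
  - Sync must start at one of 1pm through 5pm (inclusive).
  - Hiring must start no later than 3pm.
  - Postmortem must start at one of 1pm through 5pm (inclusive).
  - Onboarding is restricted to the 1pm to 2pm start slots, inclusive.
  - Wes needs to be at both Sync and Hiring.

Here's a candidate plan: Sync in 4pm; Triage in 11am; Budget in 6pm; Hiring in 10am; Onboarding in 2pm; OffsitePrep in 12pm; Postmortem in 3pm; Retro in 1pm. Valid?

Hiring feeds into Retro, so it must come first — holds.
OffsitePrep is restricted to the 11am to 1pm start slots, inclusive — holds.
There is only one room — holds.
Postmortem must start at one of 1pm through 5pm (inclusive) — holds.
Triage is restricted to the 11am to 1pm start slots, inclusive — holds.
Sync must start at one of 1pm through 5pm (inclusive) — holds.
Hiring must start no later than 3pm — holds.
Wes needs to be at both Sync and Hiring — holds.
Triage feeds into OffsitePrep, so it must come first — holds.
Onboarding is restricted to the 1pm to 2pm start slots, inclusive — holds.

Valid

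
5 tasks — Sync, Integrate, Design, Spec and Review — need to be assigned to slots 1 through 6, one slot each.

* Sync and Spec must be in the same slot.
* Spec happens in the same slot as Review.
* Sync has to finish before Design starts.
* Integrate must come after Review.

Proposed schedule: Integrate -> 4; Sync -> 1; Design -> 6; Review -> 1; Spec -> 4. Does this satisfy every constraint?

Invalid. Sync and Spec must be in the same slot.

Sync has to finish before Design starts — holds.
Sync and Spec must be in the same slot — violated.
Spec happens in the same slot as Review — violated.
Integrate must come after Review — holds.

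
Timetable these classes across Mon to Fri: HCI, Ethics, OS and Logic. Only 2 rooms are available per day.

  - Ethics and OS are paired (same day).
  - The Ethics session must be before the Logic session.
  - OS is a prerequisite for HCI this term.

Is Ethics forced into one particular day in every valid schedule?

Ethics can be Mon (e.g. Ethics in Mon; HCI in Tue; OS in Mon; Logic in Tue) or Tue (e.g. HCI -> Wed; Logic -> Wed; OS -> Tue; Ethics -> Tue).

No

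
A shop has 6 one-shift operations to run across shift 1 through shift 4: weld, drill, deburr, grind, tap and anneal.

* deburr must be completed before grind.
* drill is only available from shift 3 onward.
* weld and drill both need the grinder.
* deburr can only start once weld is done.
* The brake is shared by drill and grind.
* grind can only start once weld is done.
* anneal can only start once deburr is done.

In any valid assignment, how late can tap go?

tap at shift 4 is achievable: weld in shift 1, grind in shift 4, tap in shift 4, deburr in shift 2, anneal in shift 3, drill in shift 3.

shift 4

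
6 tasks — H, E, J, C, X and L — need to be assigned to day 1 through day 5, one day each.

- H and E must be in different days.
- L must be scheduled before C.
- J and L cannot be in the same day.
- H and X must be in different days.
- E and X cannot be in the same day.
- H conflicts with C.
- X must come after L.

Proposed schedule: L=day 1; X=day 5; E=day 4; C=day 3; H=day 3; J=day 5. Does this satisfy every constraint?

H conflicts with C — violated.
H and X must be in different days — holds.
H and E must be in different days — holds.
X must come after L — holds.
E and X cannot be in the same day — holds.
J and L cannot be in the same day — holds.
L must be scheduled before C — holds.

Invalid. H conflicts with C.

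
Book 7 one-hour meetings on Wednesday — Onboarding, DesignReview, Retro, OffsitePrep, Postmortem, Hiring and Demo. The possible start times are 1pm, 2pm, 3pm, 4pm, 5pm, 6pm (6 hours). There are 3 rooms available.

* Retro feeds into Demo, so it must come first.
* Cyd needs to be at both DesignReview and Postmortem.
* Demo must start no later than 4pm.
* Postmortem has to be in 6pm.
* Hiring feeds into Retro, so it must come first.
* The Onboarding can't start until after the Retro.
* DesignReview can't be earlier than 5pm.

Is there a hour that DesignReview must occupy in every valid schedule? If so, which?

DesignReview's window is 5pm–6pm.
Postmortem is fixed at 6pm, and DesignReview can't share a hour with Postmortem.
So DesignReview must be 5pm.

5pm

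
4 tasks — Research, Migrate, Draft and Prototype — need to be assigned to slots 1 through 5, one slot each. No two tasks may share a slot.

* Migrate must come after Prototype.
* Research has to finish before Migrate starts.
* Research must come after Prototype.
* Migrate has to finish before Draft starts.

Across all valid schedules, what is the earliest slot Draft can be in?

4

Precedence pushes Draft to at least 4.
Draft at 4 is achievable: Research in 2; Draft in 4; Migrate in 3; Prototype in 1.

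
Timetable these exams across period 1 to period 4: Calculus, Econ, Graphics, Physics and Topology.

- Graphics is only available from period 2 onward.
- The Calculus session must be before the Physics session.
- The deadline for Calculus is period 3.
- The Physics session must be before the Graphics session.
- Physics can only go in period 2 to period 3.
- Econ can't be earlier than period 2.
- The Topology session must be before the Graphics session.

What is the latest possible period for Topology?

period 3

Downstream work caps Topology at period 3.
Topology at period 3 is achievable: Topology=period 3; Calculus=period 1; Econ=period 2; Graphics=period 4; Physics=period 2.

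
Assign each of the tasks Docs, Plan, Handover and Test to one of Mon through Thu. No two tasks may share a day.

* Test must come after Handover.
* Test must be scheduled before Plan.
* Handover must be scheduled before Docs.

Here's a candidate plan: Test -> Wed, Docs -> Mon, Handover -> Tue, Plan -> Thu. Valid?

No — it violates: Handover must be scheduled before Docs

Test must come after Handover — holds.
Test must be scheduled before Plan — holds.
No two tasks may share a day — holds.
Handover must be scheduled before Docs — violated.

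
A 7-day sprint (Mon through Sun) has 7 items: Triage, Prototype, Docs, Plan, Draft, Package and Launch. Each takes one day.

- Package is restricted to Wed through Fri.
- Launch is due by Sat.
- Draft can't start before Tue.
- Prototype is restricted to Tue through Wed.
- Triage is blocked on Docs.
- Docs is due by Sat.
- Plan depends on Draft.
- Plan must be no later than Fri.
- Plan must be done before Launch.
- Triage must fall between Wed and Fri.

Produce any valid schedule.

Plan=Wed, Package=Wed, Docs=Mon, Triage=Wed, Draft=Tue, Launch=Thu, Prototype=Tue

Checking: Draft(Tue) before Plan(Wed); Docs(Mon) before Triage(Wed); Plan(Wed) before Launch(Thu); Prototype=Tue in [Tue,Wed]; Launch=Thu in [Mon,Sat]; Docs=Mon in [Mon,Sat]; Draft=Tue in [Tue,Sun]; Package=Wed in [Wed,Fri]; Triage=Wed in [Wed,Fri]; Plan=Wed in [Mon,Fri].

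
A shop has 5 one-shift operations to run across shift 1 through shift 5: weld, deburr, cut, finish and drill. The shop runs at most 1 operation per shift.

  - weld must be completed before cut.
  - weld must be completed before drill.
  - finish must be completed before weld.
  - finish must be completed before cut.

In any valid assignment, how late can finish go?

Downstream work caps finish at shift 3.
finish at shift 2 is achievable: drill -> shift 5; cut -> shift 4; weld -> shift 3; deburr -> shift 1; finish -> shift 2.
Nothing later works — the capacity limit rule out every shift after shift 2.

shift 2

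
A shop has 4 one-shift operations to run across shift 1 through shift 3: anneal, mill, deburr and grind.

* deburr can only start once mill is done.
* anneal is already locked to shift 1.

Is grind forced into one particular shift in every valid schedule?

grind can be shift 1 (e.g. grind=shift 1, mill=shift 1, anneal=shift 1, deburr=shift 2) or shift 2 (e.g. mill -> shift 1, anneal -> shift 1, grind -> shift 2, deburr -> shift 2).

No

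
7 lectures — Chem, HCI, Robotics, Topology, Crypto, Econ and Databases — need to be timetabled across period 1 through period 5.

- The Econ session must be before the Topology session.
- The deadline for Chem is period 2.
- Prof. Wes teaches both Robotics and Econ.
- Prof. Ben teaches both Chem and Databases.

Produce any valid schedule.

Chem -> period 1, Topology -> period 2, Robotics -> period 2, Crypto -> period 1, Econ -> period 1, Databases -> period 2, HCI -> period 1

Checking: Econ(period 1) before Topology(period 2); Chem(period 1) != Databases(period 2); Robotics(period 2) != Econ(period 1); Chem=period 1 in [period 1,period 2].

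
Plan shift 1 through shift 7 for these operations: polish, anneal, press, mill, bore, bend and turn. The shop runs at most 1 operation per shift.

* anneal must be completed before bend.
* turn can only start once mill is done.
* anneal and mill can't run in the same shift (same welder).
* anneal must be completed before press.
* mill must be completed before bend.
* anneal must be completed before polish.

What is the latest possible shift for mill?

shift 5

Downstream work caps mill at shift 6.
mill at shift 5 is achievable: turn=shift 7, bend=shift 6, bore=shift 4, polish=shift 2, press=shift 3, anneal=shift 1, mill=shift 5.
Nothing later works — the conflict and capacity constraints rule out every shift after shift 5.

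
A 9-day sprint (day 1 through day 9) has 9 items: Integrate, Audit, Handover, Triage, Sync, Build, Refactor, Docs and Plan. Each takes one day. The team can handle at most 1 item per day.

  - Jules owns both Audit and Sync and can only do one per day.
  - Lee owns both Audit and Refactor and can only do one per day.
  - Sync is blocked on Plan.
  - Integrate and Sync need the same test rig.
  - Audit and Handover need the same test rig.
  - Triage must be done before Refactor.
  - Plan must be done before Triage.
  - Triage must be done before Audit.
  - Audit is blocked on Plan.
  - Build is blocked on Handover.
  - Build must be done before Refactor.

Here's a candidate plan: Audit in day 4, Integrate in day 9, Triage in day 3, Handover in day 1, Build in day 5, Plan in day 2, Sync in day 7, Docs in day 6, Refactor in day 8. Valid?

Audit and Handover need the same test rig — holds.
Build must be done before Refactor — holds.
Audit is blocked on Plan — holds.
Build is blocked on Handover — holds.
The team can handle at most 1 item per day — holds.
Jules owns both Audit and Sync and can only do one per day — holds.
Plan must be done before Triage — holds.
Triage must be done before Refactor — holds.
Triage must be done before Audit — holds.
Sync is blocked on Plan — holds.
Lee owns both Audit and Refactor and can only do one per day — holds.
Integrate and Sync need the same test rig — holds.

Valid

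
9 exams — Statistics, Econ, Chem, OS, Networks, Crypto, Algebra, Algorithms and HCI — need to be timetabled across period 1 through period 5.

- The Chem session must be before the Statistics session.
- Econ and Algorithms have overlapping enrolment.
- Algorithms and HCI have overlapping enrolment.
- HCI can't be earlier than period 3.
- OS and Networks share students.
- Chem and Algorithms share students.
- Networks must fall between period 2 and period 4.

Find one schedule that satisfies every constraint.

Chem in period 1, Algorithms in period 2, Crypto in period 1, Statistics in period 2, Networks in period 2, Econ in period 1, Algebra in period 1, HCI in period 3, OS in period 1

Checking: Chem(period 1) before Statistics(period 2); Algorithms(period 2) != HCI(period 3); Econ(period 1) != Algorithms(period 2); OS(period 1) != Networks(period 2); Chem(period 1) != Algorithms(period 2); HCI=period 3 in [period 3,period 5]; Networks=period 2 in [period 2,period 4].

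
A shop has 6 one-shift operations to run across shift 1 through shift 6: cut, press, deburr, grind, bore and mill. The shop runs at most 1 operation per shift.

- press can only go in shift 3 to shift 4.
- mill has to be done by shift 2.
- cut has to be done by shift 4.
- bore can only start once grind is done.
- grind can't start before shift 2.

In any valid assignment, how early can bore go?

Precedence pushes bore to at least shift 3.
bore at shift 5 is achievable: cut in shift 2; bore in shift 5; deburr in shift 6; grind in shift 4; mill in shift 1; press in shift 3.
Nothing earlier works — the capacity limit rule out every shift before shift 5.

shift 5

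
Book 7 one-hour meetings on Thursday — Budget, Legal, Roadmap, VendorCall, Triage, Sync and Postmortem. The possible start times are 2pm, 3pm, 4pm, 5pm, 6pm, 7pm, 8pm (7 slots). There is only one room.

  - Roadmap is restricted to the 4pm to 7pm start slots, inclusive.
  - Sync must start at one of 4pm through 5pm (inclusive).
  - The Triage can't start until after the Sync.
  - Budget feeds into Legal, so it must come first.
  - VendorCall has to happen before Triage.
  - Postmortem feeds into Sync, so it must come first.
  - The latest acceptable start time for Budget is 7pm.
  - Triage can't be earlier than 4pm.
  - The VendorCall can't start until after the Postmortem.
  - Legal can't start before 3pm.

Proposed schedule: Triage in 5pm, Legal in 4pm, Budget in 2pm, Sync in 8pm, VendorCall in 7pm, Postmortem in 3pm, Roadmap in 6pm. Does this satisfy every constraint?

Invalid. The Triage can't start until after the Sync.

Triage can't be earlier than 4pm — holds.
Budget feeds into Legal, so it must come first — holds.
There is only one room — holds.
The latest acceptable start time for Budget is 7pm — holds.
The VendorCall can't start until after the Postmortem — holds.
Sync must start at one of 4pm through 5pm (inclusive) — violated.
Roadmap is restricted to the 4pm to 7pm start slots, inclusive — holds.
VendorCall has to happen before Triage — violated.
The Triage can't start until after the Sync — violated.
Postmortem feeds into Sync, so it must come first — holds.
Legal can't start before 3pm — holds.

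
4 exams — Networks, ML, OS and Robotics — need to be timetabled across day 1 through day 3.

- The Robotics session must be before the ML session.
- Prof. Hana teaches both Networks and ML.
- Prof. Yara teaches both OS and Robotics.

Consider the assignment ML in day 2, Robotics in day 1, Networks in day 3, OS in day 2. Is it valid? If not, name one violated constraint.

Prof. Hana teaches both Networks and ML — holds.
Prof. Yara teaches both OS and Robotics — holds.
The Robotics session must be before the ML session — holds.

Valid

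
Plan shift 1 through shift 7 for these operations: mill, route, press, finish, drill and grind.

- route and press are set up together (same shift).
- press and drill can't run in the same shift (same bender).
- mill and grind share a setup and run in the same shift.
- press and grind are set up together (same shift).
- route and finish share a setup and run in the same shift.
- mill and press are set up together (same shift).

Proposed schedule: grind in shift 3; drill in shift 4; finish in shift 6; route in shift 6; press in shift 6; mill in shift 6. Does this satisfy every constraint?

Invalid. press and grind are set up together (same shift).

route and finish share a setup and run in the same shift — holds.
press and drill can't run in the same shift (same bender) — holds.
press and grind are set up together (same shift) — violated.
mill and grind share a setup and run in the same shift — violated.
mill and press are set up together (same shift) — holds.
route and press are set up together (same shift) — holds.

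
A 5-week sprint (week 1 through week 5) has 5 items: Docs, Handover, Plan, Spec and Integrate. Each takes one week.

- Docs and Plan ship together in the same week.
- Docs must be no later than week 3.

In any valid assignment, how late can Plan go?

Plan must be in the same week as Docs, which can't be after week 3, so Plan is at most week 3.
Plan at week 3 is achievable: Docs -> week 3, Integrate -> week 1, Spec -> week 1, Plan -> week 3, Handover -> week 1.

week 3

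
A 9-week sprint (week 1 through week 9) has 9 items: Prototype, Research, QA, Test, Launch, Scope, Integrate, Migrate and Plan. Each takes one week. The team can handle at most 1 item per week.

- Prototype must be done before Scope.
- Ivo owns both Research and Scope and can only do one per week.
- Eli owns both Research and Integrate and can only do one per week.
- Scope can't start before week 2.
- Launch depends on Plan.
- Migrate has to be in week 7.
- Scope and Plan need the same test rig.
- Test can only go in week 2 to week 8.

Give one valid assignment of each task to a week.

Launch -> week 5, Migrate -> week 7, Scope -> week 3, Plan -> week 4, Test -> week 2, QA -> week 8, Integrate -> week 9, Prototype -> week 1, Research -> week 6

Checking: Plan(week 4) before Launch(week 5); Prototype(week 1) before Scope(week 3); Research(week 6) != Integrate(week 9); Scope(week 3) != Plan(week 4); Research(week 6) != Scope(week 3); Scope=week 3 in [week 2,week 9]; Test=week 2 in [week 2,week 8]; Migrate=week 7 in [week 7,week 7]; max 1 per week (cap 1).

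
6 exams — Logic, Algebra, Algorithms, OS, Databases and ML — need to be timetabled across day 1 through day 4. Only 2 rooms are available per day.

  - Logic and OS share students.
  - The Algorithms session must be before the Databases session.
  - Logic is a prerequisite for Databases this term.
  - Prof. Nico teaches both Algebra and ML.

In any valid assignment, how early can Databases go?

Precedence pushes Databases to at least day 2.
Databases at day 2 is achievable: Algebra in day 2; OS in day 3; Algorithms in day 1; Databases in day 2; Logic in day 1; ML in day 3.

day 2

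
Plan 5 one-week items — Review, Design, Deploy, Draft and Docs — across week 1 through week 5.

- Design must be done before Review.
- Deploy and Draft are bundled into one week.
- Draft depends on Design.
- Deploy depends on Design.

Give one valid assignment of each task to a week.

Design -> week 1, Draft -> week 2, Review -> week 2, Deploy -> week 2, Docs -> week 1

Checking: Design(week 1) before Deploy(week 2); Design(week 1) before Draft(week 2); Design(week 1) before Review(week 2); Deploy = Draft = week 2.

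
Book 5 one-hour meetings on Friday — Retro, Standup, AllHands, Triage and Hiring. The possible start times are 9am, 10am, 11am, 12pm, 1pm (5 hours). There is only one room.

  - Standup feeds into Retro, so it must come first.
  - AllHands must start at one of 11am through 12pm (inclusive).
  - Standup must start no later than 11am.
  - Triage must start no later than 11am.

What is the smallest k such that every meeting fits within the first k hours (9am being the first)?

The precedence chain requires at least 2 distinct hours.
With at most 1 per hour and 5 meetings, at least 5 hours are needed.
AllHands can't be placed before 11am — that is hour 3 counting from 9am — so the schedule must run through at least 3 hours.
5 works (last occupied hour: 1pm): for example Standup -> 9am; Hiring -> 1pm; Retro -> 12pm; AllHands -> 11am; Triage -> 10am.

5 hours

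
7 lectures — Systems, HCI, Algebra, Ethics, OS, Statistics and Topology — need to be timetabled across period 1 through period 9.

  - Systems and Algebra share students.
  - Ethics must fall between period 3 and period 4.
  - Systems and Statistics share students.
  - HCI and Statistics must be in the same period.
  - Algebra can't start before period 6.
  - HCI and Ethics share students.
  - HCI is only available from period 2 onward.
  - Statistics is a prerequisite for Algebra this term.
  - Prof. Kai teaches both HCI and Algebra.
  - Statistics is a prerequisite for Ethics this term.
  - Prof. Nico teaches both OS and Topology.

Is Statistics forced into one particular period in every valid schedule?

No

Statistics can be period 2 (e.g. Algebra=period 6; HCI=period 2; Statistics=period 2; Topology=period 2; OS=period 1; Systems=period 1; Ethics=period 3) or period 3 (e.g. HCI -> period 3; Algebra -> period 6; Ethics -> period 4; OS -> period 1; Systems -> period 1; Topology -> period 2; Statistics -> period 3).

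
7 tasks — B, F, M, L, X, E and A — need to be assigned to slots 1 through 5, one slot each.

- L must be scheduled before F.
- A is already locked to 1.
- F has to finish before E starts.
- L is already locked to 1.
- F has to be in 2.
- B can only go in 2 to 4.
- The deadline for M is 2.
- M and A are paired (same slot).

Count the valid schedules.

45

Splitting on B: it can be 2 (15), 3 (15), 4 (15). Listing each branch's schedules as (F, M, L, X, E, A):
B=2: (2,1,1,1,3,1) (2,1,1,1,4,1) (2,1,1,1,5,1) (2,1,1,2,3,1) (2,1,1,2,4,1) (2,1,1,2,5,1) (2,1,1,3,3,1) (2,1,1,3,4,1) (2,1,1,3,5,1) (2,1,1,4,3,1) (2,1,1,4,4,1) (2,1,1,4,5,1) (2,1,1,5,3,1) (2,1,1,5,4,1) (2,1,1,5,5,1) — 15.
B=3: (2,1,1,1,3,1) (2,1,1,1,4,1) (2,1,1,1,5,1) (2,1,1,2,3,1) (2,1,1,2,4,1) (2,1,1,2,5,1) (2,1,1,3,3,1) (2,1,1,3,4,1) (2,1,1,3,5,1) (2,1,1,4,3,1) (2,1,1,4,4,1) (2,1,1,4,5,1) (2,1,1,5,3,1) (2,1,1,5,4,1) (2,1,1,5,5,1) — 15.
B=4: (2,1,1,1,3,1) (2,1,1,1,4,1) (2,1,1,1,5,1) (2,1,1,2,3,1) (2,1,1,2,4,1) (2,1,1,2,5,1) (2,1,1,3,3,1) (2,1,1,3,4,1) (2,1,1,3,5,1) (2,1,1,4,3,1) (2,1,1,4,4,1) (2,1,1,4,5,1) (2,1,1,5,3,1) (2,1,1,5,4,1) (2,1,1,5,5,1) — 15.
Summing: 15 + 15 + 15 = 45.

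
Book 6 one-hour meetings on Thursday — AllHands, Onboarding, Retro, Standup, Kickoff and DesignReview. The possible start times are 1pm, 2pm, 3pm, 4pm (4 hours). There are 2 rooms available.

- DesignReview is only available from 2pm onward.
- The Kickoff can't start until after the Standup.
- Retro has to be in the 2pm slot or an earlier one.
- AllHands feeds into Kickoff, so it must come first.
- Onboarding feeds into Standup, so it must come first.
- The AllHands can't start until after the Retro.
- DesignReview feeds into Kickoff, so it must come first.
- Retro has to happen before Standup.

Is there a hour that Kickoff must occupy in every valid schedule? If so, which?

Precedence pushes Kickoff to at least 3pm.
So Kickoff is pinned to 4pm.

4pm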